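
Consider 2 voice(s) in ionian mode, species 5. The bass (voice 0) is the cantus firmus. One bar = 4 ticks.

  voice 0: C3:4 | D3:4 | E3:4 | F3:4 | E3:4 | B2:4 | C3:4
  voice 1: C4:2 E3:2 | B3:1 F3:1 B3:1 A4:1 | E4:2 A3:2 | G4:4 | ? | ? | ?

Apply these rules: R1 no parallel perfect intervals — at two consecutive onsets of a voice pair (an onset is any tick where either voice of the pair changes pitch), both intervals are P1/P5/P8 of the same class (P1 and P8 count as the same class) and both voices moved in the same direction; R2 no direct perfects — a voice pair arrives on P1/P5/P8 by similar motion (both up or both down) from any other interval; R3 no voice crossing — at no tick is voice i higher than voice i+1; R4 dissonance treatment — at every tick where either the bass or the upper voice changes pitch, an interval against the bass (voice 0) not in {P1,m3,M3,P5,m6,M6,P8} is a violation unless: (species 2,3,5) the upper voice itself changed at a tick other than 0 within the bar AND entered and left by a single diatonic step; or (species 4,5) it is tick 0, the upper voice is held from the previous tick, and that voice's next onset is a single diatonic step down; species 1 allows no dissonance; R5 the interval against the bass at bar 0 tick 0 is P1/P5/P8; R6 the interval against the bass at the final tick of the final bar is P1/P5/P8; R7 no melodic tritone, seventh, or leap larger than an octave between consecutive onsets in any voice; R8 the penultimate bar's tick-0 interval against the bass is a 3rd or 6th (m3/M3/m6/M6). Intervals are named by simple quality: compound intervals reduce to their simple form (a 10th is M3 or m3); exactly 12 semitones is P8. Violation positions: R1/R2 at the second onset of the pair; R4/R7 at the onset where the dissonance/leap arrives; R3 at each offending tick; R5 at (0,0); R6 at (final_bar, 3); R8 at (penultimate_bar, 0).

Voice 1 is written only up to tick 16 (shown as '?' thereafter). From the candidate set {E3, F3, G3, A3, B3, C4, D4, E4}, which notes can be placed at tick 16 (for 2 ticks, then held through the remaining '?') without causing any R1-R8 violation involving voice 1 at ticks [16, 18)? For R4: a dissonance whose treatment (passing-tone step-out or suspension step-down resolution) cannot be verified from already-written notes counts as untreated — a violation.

E3: violates R2,R7
F3: violates R4,R7
G3: legal
A3: violates R4,R7
B3: violates R2
C4: legal
D4: violates R4
E4: violates R2

{C4, G3}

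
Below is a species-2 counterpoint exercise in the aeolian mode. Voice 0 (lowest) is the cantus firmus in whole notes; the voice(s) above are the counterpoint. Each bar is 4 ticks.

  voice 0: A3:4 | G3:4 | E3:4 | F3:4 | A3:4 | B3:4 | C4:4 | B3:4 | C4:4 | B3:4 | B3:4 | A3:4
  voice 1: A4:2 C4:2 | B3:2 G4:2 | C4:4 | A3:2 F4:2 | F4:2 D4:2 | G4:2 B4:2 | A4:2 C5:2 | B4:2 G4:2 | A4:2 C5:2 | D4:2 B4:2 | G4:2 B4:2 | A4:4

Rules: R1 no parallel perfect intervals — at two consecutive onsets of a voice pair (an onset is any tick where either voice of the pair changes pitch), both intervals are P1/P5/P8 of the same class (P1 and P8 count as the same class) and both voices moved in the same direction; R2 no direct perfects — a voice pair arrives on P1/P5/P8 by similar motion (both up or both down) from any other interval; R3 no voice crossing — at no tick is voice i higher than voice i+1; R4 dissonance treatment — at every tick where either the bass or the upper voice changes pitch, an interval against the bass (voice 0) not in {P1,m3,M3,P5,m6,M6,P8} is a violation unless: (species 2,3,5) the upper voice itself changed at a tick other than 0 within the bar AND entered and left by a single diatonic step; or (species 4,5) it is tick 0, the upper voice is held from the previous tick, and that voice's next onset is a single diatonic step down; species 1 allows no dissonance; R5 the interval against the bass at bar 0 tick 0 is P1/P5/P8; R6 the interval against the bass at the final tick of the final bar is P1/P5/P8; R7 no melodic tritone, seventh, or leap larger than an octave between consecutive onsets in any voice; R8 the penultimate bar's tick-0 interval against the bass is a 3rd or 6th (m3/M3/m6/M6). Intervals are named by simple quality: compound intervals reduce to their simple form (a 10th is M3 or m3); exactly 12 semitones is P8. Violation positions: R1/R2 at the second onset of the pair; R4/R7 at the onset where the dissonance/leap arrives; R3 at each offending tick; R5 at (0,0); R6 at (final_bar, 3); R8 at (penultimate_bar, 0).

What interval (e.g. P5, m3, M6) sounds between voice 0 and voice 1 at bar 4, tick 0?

voice 0=A3 voice 1=F4 -> m6

m6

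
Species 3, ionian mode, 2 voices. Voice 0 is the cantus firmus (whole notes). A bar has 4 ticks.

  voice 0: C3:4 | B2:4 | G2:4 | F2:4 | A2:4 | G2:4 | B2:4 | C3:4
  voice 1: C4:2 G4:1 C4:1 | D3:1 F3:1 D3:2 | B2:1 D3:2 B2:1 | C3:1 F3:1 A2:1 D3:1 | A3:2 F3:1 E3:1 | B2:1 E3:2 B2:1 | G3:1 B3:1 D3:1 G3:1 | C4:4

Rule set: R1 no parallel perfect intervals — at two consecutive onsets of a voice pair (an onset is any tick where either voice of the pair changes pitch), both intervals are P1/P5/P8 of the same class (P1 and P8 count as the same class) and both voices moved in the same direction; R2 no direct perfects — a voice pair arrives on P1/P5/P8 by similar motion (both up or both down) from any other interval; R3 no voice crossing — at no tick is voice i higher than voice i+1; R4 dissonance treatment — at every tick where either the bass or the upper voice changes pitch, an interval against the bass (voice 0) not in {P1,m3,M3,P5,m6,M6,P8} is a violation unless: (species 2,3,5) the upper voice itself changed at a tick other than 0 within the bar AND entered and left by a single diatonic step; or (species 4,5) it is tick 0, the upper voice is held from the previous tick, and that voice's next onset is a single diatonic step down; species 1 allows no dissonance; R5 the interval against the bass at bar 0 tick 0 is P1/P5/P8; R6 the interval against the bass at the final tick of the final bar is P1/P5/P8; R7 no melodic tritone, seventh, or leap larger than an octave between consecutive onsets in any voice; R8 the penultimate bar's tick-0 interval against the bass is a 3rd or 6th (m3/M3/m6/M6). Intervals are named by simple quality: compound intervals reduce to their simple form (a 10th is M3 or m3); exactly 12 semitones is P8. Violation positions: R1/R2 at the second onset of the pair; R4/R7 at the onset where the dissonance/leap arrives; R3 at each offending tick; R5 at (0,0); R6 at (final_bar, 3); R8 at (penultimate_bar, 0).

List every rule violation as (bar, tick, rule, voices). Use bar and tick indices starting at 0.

bar 0: v0=C3 v1=C4 downbeat P8
bar 1: v0=B2 v1=D3 downbeat m3
bar 2: v0=G2 v1=B2 downbeat M3
bar 3: v0=F2 v1=C3 downbeat P5
bar 4: v0=A2 v1=A3 downbeat P8
bar 5: v0=G2 v1=B2 downbeat M3
bar 6: v0=B2 v1=G3 downbeat m6
bar 7: v0=C3 v1=C4 downbeat P8
  -> R7 @ bar 1 tick 0 v(1,): C4->D3 leap 10st
  -> R4 @ bar 1 tick 1 v(0, 1): B2/F3 TT untreated
  -> R2 @ bar 4 tick 0 v(0, 1): F2/D3 M6 -> A2/A3 P8 similar
  -> R2 @ bar 7 tick 0 v(0, 1): B2/G3 m6 -> C3/C4 P8 similar

(1, 0, R7, (1,))
(1, 1, R4, (0, 1))
(4, 0, R2, (0, 1))
(7, 0, R2, (0, 1))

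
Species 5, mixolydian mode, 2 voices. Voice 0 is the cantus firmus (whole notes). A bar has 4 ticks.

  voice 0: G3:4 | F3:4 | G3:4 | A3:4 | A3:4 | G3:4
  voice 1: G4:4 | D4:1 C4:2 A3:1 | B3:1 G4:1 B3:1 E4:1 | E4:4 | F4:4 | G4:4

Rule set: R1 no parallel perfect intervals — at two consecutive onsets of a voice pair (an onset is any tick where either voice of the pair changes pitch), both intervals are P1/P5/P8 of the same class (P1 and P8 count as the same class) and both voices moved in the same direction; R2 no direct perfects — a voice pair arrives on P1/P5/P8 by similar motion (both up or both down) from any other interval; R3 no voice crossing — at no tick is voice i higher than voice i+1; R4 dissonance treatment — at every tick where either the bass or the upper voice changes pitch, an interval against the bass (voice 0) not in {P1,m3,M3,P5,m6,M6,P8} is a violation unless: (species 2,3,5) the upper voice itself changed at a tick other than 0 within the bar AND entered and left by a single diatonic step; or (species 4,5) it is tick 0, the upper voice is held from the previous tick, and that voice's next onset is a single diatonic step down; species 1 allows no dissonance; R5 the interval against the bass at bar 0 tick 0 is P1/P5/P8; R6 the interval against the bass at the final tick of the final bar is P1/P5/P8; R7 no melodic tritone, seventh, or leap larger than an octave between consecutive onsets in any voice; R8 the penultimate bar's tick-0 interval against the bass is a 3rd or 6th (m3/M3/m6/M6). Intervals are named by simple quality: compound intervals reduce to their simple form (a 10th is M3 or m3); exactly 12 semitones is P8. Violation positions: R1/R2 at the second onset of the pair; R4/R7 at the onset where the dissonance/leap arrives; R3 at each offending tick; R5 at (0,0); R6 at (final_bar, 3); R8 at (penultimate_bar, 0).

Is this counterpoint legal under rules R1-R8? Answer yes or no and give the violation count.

Yes (0 violations)

bar 0: v0=G3 v1=G4 (P8)
bar 1: v0=F3 v1=D4 (M6)
bar 2: v0=G3 v1=B3 (M3)
bar 3: v0=A3 v1=E4 (P5)
bar 4: v0=A3 v1=F4 (m6)
bar 5: v0=G3 v1=G4 (P8)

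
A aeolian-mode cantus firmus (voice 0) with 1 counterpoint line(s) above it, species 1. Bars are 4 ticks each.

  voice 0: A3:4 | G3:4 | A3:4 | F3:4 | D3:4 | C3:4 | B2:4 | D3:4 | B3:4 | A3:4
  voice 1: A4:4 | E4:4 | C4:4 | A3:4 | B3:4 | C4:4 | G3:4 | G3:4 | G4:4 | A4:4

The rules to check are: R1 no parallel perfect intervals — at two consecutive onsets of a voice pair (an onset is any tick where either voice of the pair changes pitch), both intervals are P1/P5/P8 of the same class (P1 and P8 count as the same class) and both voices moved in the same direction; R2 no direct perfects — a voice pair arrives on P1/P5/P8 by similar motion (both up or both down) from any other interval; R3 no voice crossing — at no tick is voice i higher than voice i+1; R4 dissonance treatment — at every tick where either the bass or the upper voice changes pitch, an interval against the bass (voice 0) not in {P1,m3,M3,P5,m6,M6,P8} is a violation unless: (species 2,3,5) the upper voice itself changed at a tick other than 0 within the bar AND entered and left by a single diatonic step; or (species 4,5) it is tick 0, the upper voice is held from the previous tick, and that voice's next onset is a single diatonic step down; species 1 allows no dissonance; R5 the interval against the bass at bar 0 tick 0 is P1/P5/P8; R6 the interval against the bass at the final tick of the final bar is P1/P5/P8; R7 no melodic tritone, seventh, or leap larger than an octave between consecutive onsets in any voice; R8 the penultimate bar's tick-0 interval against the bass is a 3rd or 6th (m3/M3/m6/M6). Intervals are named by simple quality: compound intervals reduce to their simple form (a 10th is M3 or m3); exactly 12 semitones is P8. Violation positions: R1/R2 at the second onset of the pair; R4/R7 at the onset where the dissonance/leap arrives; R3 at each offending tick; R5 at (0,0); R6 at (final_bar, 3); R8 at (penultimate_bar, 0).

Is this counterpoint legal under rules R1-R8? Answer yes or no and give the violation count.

No (1 violations)

bar 0: v0=A3 v1=A4 (P8)
bar 1: v0=G3 v1=E4 (M6)
bar 2: v0=A3 v1=C4 (m3)
bar 3: v0=F3 v1=A3 (M3)
bar 4: v0=D3 v1=B3 (M6)
bar 5: v0=C3 v1=C4 (P8)
bar 6: v0=B2 v1=G3 (m6)
bar 7: v0=D3 v1=G3 (P4)
bar 8: v0=B3 v1=G4 (m6)
bar 9: v0=A3 v1=A4 (P8)
  R4 @ bar7.0: D3/G3 P4 untreated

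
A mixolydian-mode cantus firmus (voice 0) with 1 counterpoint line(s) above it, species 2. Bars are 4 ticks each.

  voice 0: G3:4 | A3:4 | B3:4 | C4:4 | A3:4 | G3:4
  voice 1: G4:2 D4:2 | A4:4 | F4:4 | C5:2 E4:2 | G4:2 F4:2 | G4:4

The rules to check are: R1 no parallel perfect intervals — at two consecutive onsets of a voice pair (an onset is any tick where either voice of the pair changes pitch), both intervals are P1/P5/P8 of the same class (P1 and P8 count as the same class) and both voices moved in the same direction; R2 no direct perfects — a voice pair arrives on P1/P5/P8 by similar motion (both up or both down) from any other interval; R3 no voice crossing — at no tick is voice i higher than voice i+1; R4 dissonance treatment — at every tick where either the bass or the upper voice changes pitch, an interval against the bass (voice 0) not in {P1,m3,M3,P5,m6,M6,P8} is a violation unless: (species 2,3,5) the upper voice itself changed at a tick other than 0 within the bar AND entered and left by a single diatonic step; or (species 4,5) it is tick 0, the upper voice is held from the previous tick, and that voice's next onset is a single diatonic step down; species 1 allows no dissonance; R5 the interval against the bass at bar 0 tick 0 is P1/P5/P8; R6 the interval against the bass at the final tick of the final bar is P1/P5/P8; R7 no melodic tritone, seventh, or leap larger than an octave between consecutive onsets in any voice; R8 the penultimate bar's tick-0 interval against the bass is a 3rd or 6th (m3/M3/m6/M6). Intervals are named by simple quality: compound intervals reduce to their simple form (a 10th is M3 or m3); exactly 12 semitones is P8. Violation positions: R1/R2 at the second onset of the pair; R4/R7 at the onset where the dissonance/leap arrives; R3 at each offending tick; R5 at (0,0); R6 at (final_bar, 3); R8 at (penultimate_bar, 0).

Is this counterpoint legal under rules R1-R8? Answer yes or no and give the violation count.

No (5 violations)

bar 0: v0=G3 v1=G4 (P8)
bar 1: v0=A3 v1=A4 (P8)
bar 2: v0=B3 v1=F4 (TT)
bar 3: v0=C4 v1=C5 (P8)
bar 4: v0=A3 v1=G4 (m7)
bar 5: v0=G3 v1=G4 (P8)
  R2 @ bar1.0: G3/D4 P5 -> A3/A4 P8 similar
  R4 @ bar2.0: B3/F4 TT untreated
  R2 @ bar3.0: B3/F4 TT -> C4/C5 P8 similar
  R4 @ bar4.0: A3/G4 m7 untreated
  R8 @ bar4.0: penult m7 not 3rd/6th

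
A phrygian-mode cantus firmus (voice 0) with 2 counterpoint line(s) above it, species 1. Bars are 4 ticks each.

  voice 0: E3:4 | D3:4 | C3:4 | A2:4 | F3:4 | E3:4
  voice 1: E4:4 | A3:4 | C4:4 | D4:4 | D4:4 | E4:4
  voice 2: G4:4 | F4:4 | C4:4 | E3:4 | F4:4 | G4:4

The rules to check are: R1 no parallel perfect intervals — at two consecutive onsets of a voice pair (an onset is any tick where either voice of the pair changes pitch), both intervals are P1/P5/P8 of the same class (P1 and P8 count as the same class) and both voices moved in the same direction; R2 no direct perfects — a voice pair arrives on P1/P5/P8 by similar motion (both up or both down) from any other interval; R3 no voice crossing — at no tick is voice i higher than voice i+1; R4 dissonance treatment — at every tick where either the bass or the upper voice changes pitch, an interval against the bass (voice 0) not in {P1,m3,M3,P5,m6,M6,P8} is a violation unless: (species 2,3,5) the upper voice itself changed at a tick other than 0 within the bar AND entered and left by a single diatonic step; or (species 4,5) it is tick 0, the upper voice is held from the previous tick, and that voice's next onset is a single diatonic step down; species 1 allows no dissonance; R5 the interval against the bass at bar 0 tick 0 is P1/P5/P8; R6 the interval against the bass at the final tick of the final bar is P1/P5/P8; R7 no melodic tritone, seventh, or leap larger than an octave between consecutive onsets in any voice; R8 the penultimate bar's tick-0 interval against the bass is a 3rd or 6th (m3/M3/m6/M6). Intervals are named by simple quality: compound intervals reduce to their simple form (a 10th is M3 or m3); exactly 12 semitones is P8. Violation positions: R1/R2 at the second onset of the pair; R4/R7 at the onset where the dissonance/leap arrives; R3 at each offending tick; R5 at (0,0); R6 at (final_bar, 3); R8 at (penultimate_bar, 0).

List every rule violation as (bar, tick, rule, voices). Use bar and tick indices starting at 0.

bar 0: v0=E3 v1=E4 v2=G4 downbeat m3
bar 1: v0=D3 v1=A3 v2=F4 downbeat m3
bar 2: v0=C3 v1=C4 v2=C4 downbeat P8
bar 3: v0=A2 v1=D4 v2=E3 downbeat P5
bar 4: v0=F3 v1=D4 v2=F4 downbeat P8
bar 5: v0=E3 v1=E4 v2=G4 downbeat m3
  -> R5 @ bar 0 tick 0 v(0, 2): opens on m3
  -> R2 @ bar 1 tick 0 v(0, 1): E3/E4 P8 -> D3/A3 P5 similar
  -> R2 @ bar 2 tick 0 v(0, 2): D3/F4 m3 -> C3/C4 P8 similar
  -> R2 @ bar 3 tick 0 v(0, 2): C3/C4 P8 -> A2/E3 P5 similar
  -> R3 @ bar 3 tick 0 v(1, 2): D4 above E3
  -> R4 @ bar 3 tick 0 v(0, 1): A2/D4 P4 untreated
  -> R3 @ bar 3 tick 1 v(1, 2): D4 above E3
  -> R3 @ bar 3 tick 2 v(1, 2): D4 above E3
  -> R3 @ bar 3 tick 3 v(1, 2): D4 above E3
  -> R2 @ bar 4 tick 0 v(0, 2): A2/E3 P5 -> F3/F4 P8 similar
  -> R7 @ bar 4 tick 0 v(2,): E3->F4 leap 13st
  -> R8 @ bar 4 tick 0 v(0, 2): penult P8 not 3rd/6th
  -> R6 @ bar 5 tick 3 v(0, 2): closes on m3

(0, 0, R5, (0, 2))
(1, 0, R2, (0, 1))
(2, 0, R2, (0, 2))
(3, 0, R2, (0, 2))
(3, 0, R3, (1, 2))
(3, 0, R4, (0, 1))
(3, 1, R3, (1, 2))
(3, 2, R3, (1, 2))
(3, 3, R3, (1, 2))
(4, 0, R2, (0, 2))
(4, 0, R7, (2,))
(4, 0, R8, (0, 2))
(5, 3, R6, (0, 2))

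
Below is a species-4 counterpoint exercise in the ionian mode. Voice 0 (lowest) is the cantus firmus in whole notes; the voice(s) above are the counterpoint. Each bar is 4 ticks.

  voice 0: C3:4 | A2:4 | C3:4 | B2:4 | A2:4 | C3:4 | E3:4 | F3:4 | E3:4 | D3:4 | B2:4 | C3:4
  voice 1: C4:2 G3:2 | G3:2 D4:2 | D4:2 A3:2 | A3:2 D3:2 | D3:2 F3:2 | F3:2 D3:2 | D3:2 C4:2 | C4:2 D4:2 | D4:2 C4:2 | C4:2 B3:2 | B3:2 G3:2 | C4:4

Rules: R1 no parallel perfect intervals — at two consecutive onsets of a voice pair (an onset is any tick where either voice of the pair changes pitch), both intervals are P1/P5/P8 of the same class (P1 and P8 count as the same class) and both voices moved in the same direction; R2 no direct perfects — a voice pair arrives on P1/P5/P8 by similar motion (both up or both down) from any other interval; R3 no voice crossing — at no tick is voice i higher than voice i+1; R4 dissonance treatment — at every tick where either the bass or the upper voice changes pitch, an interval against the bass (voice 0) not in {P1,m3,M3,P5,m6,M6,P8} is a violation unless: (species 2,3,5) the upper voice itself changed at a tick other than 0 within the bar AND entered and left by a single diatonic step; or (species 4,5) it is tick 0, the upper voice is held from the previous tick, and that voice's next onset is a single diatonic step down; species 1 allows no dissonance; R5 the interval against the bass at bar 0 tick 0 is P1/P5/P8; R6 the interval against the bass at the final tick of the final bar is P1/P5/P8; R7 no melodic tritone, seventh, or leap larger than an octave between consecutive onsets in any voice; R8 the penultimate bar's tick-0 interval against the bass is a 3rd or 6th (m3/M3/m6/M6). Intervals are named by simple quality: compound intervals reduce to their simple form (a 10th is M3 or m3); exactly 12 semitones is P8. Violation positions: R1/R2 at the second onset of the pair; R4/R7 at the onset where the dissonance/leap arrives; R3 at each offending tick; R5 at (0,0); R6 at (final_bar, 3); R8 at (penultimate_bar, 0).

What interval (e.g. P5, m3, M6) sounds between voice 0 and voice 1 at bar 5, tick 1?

voice 0=C3 voice 1=F3 -> P4

P4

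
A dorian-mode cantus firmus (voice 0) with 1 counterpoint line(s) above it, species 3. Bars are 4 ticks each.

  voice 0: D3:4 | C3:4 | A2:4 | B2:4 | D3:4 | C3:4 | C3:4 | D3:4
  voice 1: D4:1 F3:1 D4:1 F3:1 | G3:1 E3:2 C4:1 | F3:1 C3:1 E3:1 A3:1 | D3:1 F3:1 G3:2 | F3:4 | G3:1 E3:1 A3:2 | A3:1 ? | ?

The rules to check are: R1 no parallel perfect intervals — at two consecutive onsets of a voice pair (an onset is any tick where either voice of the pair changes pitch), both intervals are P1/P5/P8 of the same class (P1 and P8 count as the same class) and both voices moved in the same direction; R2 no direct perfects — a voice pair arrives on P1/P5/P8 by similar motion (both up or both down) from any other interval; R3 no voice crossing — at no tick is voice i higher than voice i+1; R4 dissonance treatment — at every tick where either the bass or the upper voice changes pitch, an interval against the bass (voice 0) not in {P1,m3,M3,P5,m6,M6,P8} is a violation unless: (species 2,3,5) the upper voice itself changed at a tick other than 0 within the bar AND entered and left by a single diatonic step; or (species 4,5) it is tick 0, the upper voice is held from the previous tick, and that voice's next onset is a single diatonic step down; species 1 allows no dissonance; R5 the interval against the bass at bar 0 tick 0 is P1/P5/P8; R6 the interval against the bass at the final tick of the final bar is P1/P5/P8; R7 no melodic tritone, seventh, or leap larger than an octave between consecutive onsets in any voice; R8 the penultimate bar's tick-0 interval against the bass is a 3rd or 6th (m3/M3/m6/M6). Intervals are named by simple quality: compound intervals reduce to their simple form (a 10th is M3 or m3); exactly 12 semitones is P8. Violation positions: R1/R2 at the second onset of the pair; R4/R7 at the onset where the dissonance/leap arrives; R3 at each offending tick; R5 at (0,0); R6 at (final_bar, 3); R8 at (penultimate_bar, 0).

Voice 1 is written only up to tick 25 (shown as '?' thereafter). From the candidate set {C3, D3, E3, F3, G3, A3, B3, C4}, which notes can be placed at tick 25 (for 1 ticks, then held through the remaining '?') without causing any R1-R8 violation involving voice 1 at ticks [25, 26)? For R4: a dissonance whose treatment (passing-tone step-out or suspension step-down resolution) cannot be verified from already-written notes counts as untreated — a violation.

{A3, C3, C4, E3, G3}

C3: legal
D3: violates R4
E3: legal
F3: violates R4
G3: legal
A3: legal
B3: violates R4
C4: legal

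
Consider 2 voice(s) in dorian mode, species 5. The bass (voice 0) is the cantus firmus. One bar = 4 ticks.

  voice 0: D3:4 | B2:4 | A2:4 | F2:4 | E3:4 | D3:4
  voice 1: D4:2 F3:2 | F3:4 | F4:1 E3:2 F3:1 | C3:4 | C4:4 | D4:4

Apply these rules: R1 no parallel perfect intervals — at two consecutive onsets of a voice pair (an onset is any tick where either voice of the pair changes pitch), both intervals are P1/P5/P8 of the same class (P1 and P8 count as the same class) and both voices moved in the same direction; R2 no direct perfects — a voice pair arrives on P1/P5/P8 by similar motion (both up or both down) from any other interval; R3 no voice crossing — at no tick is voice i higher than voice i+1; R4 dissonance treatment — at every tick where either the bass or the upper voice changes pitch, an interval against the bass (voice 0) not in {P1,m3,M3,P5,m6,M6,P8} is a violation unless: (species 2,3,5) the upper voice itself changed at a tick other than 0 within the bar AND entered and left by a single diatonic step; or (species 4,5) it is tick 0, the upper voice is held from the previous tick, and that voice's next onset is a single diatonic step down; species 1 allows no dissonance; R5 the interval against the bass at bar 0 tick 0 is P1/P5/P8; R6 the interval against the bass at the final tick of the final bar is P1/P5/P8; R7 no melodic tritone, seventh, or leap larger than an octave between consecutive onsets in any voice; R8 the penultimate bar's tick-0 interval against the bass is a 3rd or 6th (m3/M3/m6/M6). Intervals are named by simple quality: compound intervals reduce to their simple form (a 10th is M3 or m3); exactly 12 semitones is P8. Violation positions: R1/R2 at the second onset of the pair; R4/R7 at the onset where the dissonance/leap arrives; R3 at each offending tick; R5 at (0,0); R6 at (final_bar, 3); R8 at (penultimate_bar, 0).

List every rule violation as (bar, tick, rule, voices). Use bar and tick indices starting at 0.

(1, 0, R4, (0, 1))
(2, 1, R7, (1,))
(3, 0, R2, (0, 1))
(4, 0, R7, (0,))

bar 0: v0=D3 v1=D4 downbeat P8
bar 1: v0=B2 v1=F3 downbeat TT
bar 2: v0=A2 v1=F4 downbeat m6
bar 3: v0=F2 v1=C3 downbeat P5
bar 4: v0=E3 v1=C4 downbeat m6
bar 5: v0=D3 v1=D4 downbeat P8
  -> R4 @ bar 1 tick 0 v(0, 1): B2/F3 TT untreated
  -> R7 @ bar 2 tick 1 v(1,): F4->E3 leap 13st
  -> R2 @ bar 3 tick 0 v(0, 1): A2/F3 m6 -> F2/C3 P5 similar
  -> R7 @ bar 4 tick 0 v(0,): F2->E3 leap 11st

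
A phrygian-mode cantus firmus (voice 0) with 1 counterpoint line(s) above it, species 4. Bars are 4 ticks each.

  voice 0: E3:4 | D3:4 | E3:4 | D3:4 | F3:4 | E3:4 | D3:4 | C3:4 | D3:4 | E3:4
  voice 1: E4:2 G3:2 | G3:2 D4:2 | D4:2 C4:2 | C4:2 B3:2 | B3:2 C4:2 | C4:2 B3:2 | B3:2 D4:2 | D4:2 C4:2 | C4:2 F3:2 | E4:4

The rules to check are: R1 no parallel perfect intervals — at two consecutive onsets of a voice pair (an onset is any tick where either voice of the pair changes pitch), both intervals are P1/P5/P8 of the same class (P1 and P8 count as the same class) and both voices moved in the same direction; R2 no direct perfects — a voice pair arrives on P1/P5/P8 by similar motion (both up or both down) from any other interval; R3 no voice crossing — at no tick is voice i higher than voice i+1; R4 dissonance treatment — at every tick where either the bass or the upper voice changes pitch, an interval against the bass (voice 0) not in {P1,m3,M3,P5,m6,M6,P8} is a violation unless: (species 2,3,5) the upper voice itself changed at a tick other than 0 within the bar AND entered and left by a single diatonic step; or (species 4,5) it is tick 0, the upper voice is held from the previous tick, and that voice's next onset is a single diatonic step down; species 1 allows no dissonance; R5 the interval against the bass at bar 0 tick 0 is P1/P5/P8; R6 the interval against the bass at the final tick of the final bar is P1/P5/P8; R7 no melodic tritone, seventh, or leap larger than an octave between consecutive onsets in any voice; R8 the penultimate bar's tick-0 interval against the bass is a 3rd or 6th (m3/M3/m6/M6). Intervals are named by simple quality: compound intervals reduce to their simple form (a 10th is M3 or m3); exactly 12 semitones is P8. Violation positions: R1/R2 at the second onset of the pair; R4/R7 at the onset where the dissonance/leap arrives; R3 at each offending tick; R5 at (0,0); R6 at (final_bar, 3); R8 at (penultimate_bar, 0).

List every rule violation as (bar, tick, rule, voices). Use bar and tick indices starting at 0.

bar 0: v0=E3 v1=E4 downbeat P8
bar 1: v0=D3 v1=G3 downbeat P4
bar 2: v0=E3 v1=D4 downbeat m7
bar 3: v0=D3 v1=C4 downbeat m7
bar 4: v0=F3 v1=B3 downbeat TT
bar 5: v0=E3 v1=C4 downbeat m6
bar 6: v0=D3 v1=B3 downbeat M6
bar 7: v0=C3 v1=D4 downbeat M2
bar 8: v0=D3 v1=C4 downbeat m7
bar 9: v0=E3 v1=E4 downbeat P8
  -> R4 @ bar 1 tick 0 v(0, 1): D3/G3 P4 untreated
  -> R4 @ bar 4 tick 0 v(0, 1): F3/B3 TT untreated
  -> R4 @ bar 8 tick 0 v(0, 1): D3/C4 m7 untreated
  -> R8 @ bar 8 tick 0 v(0, 1): penult m7 not 3rd/6th
  -> R2 @ bar 9 tick 0 v(0, 1): D3/F3 m3 -> E3/E4 P8 similar
  -> R7 @ bar 9 tick 0 v(1,): F3->E4 leap 11st

(1, 0, R4, (0, 1))
(4, 0, R4, (0, 1))
(8, 0, R4, (0, 1))
(8, 0, R8, (0, 1))
(9, 0, R2, (0, 1))
(9, 0, R7, (1,))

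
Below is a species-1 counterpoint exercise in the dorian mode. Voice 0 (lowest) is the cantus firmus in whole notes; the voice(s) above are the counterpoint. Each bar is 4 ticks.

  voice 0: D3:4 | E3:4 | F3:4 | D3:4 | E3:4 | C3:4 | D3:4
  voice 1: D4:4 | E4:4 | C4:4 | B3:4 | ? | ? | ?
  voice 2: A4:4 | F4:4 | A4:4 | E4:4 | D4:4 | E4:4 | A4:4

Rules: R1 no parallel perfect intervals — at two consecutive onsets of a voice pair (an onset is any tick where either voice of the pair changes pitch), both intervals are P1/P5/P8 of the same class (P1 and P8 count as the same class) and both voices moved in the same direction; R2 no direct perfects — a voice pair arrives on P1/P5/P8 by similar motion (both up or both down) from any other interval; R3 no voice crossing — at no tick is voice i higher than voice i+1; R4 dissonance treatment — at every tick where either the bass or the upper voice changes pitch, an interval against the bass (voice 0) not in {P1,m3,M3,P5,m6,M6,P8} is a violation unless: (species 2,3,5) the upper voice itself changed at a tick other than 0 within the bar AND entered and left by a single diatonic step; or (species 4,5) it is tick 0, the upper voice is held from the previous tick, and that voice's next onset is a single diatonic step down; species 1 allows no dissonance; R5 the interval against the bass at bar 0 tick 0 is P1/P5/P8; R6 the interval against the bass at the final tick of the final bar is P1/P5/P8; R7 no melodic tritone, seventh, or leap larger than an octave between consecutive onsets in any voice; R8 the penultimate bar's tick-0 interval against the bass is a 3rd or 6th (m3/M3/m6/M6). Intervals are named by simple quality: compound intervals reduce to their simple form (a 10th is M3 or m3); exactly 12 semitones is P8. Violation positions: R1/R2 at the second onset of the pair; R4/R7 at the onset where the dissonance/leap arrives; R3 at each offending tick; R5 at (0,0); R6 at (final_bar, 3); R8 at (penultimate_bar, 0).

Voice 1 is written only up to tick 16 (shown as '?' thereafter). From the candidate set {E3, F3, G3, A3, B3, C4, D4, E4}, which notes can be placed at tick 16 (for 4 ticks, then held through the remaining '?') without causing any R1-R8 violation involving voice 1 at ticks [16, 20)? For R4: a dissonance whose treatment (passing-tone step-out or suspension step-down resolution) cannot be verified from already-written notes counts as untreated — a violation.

{B3, C4, E3}

E3: legal
F3: violates R4,R7
G3: violates R2
A3: violates R4
B3: legal
C4: legal
D4: violates R4
E4: violates R2,R3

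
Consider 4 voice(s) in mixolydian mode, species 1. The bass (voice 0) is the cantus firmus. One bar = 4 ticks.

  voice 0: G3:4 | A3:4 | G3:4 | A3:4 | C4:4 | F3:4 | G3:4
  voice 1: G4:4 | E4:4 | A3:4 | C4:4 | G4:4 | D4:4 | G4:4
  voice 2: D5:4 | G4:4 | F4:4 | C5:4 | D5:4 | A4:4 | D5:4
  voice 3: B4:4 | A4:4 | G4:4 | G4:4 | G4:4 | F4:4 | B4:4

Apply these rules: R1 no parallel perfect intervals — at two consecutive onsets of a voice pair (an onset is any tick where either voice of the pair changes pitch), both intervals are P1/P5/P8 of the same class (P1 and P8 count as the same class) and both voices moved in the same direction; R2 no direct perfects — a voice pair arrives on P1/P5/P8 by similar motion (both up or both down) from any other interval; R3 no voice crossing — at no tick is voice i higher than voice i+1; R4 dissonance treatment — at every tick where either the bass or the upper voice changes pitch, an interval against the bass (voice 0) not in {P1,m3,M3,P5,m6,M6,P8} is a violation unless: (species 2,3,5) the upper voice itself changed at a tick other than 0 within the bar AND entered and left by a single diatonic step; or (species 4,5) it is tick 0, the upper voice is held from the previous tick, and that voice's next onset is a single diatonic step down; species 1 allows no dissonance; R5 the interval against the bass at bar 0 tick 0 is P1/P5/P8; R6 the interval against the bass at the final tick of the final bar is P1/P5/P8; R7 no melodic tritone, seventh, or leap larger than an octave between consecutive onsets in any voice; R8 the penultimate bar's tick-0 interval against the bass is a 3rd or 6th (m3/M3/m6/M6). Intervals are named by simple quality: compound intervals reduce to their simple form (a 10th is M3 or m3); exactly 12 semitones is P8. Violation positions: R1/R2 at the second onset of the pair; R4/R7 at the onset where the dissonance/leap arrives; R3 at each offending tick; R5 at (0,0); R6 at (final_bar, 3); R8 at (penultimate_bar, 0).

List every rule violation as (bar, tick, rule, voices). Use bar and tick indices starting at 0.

bar 0: v0=G3 v1=G4 v2=D5 v3=B4 downbeat M3
bar 1: v0=A3 v1=E4 v2=G4 v3=A4 downbeat P8
bar 2: v0=G3 v1=A3 v2=F4 v3=G4 downbeat P8
bar 3: v0=A3 v1=C4 v2=C5 v3=G4 downbeat m7
bar 4: v0=C4 v1=G4 v2=D5 v3=G4 downbeat P5
bar 5: v0=F3 v1=D4 v2=A4 v3=F4 downbeat P8
bar 6: v0=G3 v1=G4 v2=D5 v3=B4 downbeat M3
  -> R3 @ bar 0 tick 0 v(2, 3): D5 above B4
  -> R5 @ bar 0 tick 0 v(0, 3): opens on M3
  -> R3 @ bar 0 tick 1 v(2, 3): D5 above B4
  -> R3 @ bar 0 tick 2 v(2, 3): D5 above B4
  -> R3 @ bar 0 tick 3 v(2, 3): D5 above B4
  -> R4 @ bar 1 tick 0 v(0, 2): A3/G4 m7 untreated
  -> R1 @ bar 2 tick 0 v(0, 3): A3/A4 P8 -> G3/G4 P8 similar
  -> R4 @ bar 2 tick 0 v(0, 1): G3/A3 M2 untreated
  -> R4 @ bar 2 tick 0 v(0, 2): G3/F4 m7 untreated
  -> R2 @ bar 3 tick 0 v(1, 2): A3/F4 m6 -> C4/C5 P8 similar
  -> R3 @ bar 3 tick 0 v(2, 3): C5 above G4
  -> R4 @ bar 3 tick 0 v(0, 3): A3/G4 m7 untreated
  -> R3 @ bar 3 tick 1 v(2, 3): C5 above G4
  -> R3 @ bar 3 tick 2 v(2, 3): C5 above G4
  -> R3 @ bar 3 tick 3 v(2, 3): C5 above G4
  -> R2 @ bar 4 tick 0 v(0, 1): A3/C4 m3 -> C4/G4 P5 similar
  -> R2 @ bar 4 tick 0 v(1, 2): C4/C5 P8 -> G4/D5 P5 similar
  -> R3 @ bar 4 tick 0 v(2, 3): D5 above G4
  -> R4 @ bar 4 tick 0 v(0, 2): C4/D5 M2 untreated
  -> R3 @ bar 4 tick 1 v(2, 3): D5 above G4
  -> R3 @ bar 4 tick 2 v(2, 3): D5 above G4
  -> R3 @ bar 4 tick 3 v(2, 3): D5 above G4
  -> R1 @ bar 5 tick 0 v(1, 2): G4/D5 P5 -> D4/A4 P5 similar
  -> R2 @ bar 5 tick 0 v(0, 3): C4/G4 P5 -> F3/F4 P8 similar
  -> R3 @ bar 5 tick 0 v(2, 3): A4 above F4
  -> R8 @ bar 5 tick 0 v(0, 3): penult P8 not 3rd/6th
  -> R3 @ bar 5 tick 1 v(2, 3): A4 above F4
  -> R3 @ bar 5 tick 2 v(2, 3): A4 above F4
  -> R3 @ bar 5 tick 3 v(2, 3): A4 above F4
  -> R1 @ bar 6 tick 0 v(1, 2): D4/A4 P5 -> G4/D5 P5 similar
  -> R2 @ bar 6 tick 0 v(0, 1): F3/D4 M6 -> G3/G4 P8 similar
  -> R2 @ bar 6 tick 0 v(0, 2): F3/A4 M3 -> G3/D5 P5 similar
  -> R3 @ bar 6 tick 0 v(2, 3): D5 above B4
  -> R7 @ bar 6 tick 0 v(3,): F4->B4 leap 6st
  -> R3 @ bar 6 tick 1 v(2, 3): D5 above B4
  -> R3 @ bar 6 tick 2 v(2, 3): D5 above B4
  -> R3 @ bar 6 tick 3 v(2, 3): D5 above B4
  -> R6 @ bar 6 tick 3 v(0, 3): closes on M3

(0, 0, R3, (2, 3))
(0, 0, R5, (0, 3))
(0, 1, R3, (2, 3))
(0, 2, R3, (2, 3))
(0, 3, R3, (2, 3))
(1, 0, R4, (0, 2))
(2, 0, R1, (0, 3))
(2, 0, R4, (0, 1))
(2, 0, R4, (0, 2))
(3, 0, R2, (1, 2))
(3, 0, R3, (2, 3))
(3, 0, R4, (0, 3))
(3, 1, R3, (2, 3))
(3, 2, R3, (2, 3))
(3, 3, R3, (2, 3))
(4, 0, R2, (0, 1))
(4, 0, R2, (1, 2))
(4, 0, R3, (2, 3))
(4, 0, R4, (0, 2))
(4, 1, R3, (2, 3))
(4, 2, R3, (2, 3))
(4, 3, R3, (2, 3))
(5, 0, R1, (1, 2))
(5, 0, R2, (0, 3))
(5, 0, R3, (2, 3))
(5, 0, R8, (0, 3))
(5, 1, R3, (2, 3))
(5, 2, R3, (2, 3))
(5, 3, R3, (2, 3))
(6, 0, R1, (1, 2))
(6, 0, R2, (0, 1))
(6, 0, R2, (0, 2))
(6, 0, R3, (2, 3))
(6, 0, R7, (3,))
(6, 1, R3, (2, 3))
(6, 2, R3, (2, 3))
(6, 3, R3, (2, 3))
(6, 3, R6, (0, 3))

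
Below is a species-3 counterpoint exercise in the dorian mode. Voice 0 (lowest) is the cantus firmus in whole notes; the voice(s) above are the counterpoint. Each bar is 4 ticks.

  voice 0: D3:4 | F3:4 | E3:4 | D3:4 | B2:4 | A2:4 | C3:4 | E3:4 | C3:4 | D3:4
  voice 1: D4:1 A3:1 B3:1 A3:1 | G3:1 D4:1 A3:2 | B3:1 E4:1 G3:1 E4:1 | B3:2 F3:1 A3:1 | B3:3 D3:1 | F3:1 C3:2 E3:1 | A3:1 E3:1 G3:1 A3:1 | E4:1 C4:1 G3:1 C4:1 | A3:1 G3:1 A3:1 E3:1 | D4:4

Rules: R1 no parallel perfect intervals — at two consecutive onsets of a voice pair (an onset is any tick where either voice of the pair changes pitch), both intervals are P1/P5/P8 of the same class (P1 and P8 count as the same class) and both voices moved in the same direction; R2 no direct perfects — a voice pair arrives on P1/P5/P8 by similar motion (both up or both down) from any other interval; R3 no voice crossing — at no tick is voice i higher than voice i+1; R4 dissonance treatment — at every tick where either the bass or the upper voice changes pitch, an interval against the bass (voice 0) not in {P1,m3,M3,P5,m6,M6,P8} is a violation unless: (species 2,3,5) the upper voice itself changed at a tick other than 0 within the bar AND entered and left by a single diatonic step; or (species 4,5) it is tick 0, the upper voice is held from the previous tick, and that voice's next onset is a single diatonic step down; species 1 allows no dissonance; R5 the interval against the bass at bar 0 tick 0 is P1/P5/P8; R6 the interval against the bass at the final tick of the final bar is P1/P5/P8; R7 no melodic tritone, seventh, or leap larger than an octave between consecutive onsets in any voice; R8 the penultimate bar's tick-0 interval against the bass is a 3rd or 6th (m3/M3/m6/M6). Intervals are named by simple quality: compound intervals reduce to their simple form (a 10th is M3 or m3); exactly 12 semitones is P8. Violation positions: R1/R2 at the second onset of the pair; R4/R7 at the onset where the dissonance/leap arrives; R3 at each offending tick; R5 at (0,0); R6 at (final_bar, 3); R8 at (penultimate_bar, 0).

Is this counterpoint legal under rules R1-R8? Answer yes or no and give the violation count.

No (5 violations)

bar 0: v0=D3 v1=D4 (P8)
bar 1: v0=F3 v1=G3 (M2)
bar 2: v0=E3 v1=B3 (P5)
bar 3: v0=D3 v1=B3 (M6)
bar 4: v0=B2 v1=B3 (P8)
bar 5: v0=A2 v1=F3 (m6)
bar 6: v0=C3 v1=A3 (M6)
bar 7: v0=E3 v1=E4 (P8)
bar 8: v0=C3 v1=A3 (M6)
bar 9: v0=D3 v1=D4 (P8)
  R4 @ bar1.0: F3/G3 M2 untreated
  R7 @ bar3.2: B3->F3 leap 6st
  R2 @ bar7.0: C3/A3 M6 -> E3/E4 P8 similar
  R2 @ bar9.0: C3/E3 M3 -> D3/D4 P8 similar
  R7 @ bar9.0: E3->D4 leap 10st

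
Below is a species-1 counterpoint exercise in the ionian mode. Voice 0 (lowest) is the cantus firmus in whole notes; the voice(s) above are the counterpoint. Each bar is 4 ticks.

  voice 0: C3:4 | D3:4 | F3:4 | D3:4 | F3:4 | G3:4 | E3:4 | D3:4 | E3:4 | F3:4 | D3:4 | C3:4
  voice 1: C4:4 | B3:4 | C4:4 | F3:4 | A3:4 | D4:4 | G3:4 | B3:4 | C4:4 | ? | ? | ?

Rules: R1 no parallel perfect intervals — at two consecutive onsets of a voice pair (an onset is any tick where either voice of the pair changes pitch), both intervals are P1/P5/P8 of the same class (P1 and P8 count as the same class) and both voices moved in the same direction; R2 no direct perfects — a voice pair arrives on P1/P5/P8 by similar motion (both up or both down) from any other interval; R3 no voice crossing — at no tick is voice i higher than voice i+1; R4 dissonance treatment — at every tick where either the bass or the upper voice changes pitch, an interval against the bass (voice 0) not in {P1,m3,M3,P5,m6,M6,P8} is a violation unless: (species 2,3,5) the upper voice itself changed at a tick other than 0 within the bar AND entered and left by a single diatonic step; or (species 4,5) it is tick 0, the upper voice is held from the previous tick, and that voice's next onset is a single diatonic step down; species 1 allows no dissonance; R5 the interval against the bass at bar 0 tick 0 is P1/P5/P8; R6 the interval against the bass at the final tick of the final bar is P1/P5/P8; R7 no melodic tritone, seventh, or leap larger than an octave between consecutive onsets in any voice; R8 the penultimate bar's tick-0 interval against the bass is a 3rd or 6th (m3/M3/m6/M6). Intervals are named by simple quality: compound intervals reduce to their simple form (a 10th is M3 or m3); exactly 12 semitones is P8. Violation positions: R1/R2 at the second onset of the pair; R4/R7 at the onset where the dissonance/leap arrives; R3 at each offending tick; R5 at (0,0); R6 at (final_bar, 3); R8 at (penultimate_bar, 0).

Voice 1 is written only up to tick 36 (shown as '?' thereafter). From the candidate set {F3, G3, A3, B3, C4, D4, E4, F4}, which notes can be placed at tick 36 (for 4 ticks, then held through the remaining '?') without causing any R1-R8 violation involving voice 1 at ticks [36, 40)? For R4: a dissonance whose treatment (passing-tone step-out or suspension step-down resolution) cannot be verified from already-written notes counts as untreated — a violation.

{A3, C4, D4, F3}

F3: legal
G3: violates R4
A3: legal
B3: violates R4
C4: legal
D4: legal
E4: violates R4
F4: violates R2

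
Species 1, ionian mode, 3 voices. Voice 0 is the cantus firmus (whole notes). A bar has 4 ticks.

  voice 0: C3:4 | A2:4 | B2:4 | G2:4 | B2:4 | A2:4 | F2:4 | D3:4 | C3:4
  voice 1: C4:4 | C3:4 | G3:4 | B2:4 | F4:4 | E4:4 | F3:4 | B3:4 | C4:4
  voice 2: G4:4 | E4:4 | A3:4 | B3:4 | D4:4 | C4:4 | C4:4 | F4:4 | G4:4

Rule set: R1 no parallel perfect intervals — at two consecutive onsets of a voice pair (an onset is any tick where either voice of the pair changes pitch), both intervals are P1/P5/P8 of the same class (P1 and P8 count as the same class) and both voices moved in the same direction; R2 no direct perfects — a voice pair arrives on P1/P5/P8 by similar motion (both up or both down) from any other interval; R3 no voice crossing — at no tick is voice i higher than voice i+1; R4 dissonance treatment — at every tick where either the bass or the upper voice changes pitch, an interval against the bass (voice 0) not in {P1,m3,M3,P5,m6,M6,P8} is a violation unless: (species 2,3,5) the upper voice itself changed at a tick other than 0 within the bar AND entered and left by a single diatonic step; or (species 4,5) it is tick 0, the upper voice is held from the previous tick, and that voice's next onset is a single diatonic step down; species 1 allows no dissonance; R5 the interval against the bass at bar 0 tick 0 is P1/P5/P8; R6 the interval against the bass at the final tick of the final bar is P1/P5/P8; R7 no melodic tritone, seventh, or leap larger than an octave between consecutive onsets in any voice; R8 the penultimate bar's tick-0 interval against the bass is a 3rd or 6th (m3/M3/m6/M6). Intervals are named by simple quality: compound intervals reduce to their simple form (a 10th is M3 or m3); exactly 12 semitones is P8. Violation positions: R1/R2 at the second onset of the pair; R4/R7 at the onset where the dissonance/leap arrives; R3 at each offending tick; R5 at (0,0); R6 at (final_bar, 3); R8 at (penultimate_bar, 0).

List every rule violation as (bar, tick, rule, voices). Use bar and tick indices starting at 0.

(1, 0, R1, (0, 2))
(2, 0, R4, (0, 2))
(4, 0, R3, (1, 2))
(4, 0, R4, (0, 1))
(4, 0, R7, (1,))
(4, 1, R3, (1, 2))
(4, 2, R3, (1, 2))
(4, 3, R3, (1, 2))
(5, 0, R2, (0, 1))
(5, 0, R3, (1, 2))
(5, 1, R3, (1, 2))
(5, 2, R3, (1, 2))
(5, 3, R3, (1, 2))
(6, 0, R2, (0, 1))
(6, 0, R7, (1,))
(7, 0, R7, (1,))
(8, 0, R2, (1, 2))

bar 0: v0=C3 v1=C4 v2=G4 downbeat P5
bar 1: v0=A2 v1=C3 v2=E4 downbeat P5
bar 2: v0=B2 v1=G3 v2=A3 downbeat m7
bar 3: v0=G2 v1=B2 v2=B3 downbeat M3
bar 4: v0=B2 v1=F4 v2=D4 downbeat m3
bar 5: v0=A2 v1=E4 v2=C4 downbeat m3
bar 6: v0=F2 v1=F3 v2=C4 downbeat P5
bar 7: v0=D3 v1=B3 v2=F4 downbeat m3
bar 8: v0=C3 v1=C4 v2=G4 downbeat P5
  -> R1 @ bar 1 tick 0 v(0, 2): C3/G4 P5 -> A2/E4 P5 similar
  -> R4 @ bar 2 tick 0 v(0, 2): B2/A3 m7 untreated
  -> R3 @ bar 4 tick 0 v(1, 2): F4 above D4
  -> R4 @ bar 4 tick 0 v(0, 1): B2/F4 TT untreated
  -> R7 @ bar 4 tick 0 v(1,): B2->F4 leap 18st
  -> R3 @ bar 4 tick 1 v(1, 2): F4 above D4
  -> R3 @ bar 4 tick 2 v(1, 2): F4 above D4
  -> R3 @ bar 4 tick 3 v(1, 2): F4 above D4
  -> R2 @ bar 5 tick 0 v(0, 1): B2/F4 TT -> A2/E4 P5 similar
  -> R3 @ bar 5 tick 0 v(1, 2): E4 above C4
  -> R3 @ bar 5 tick 1 v(1, 2): E4 above C4
  -> R3 @ bar 5 tick 2 v(1, 2): E4 above C4
  -> R3 @ bar 5 tick 3 v(1, 2): E4 above C4
  -> R2 @ bar 6 tick 0 v(0, 1): A2/E4 P5 -> F2/F3 P8 similar
  -> R7 @ bar 6 tick 0 v(1,): E4->F3 leap 11st
  -> R7 @ bar 7 tick 0 v(1,): F3->B3 leap 6st
  -> R2 @ bar 8 tick 0 v(1, 2): B3/F4 TT -> C4/G4 P5 similar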